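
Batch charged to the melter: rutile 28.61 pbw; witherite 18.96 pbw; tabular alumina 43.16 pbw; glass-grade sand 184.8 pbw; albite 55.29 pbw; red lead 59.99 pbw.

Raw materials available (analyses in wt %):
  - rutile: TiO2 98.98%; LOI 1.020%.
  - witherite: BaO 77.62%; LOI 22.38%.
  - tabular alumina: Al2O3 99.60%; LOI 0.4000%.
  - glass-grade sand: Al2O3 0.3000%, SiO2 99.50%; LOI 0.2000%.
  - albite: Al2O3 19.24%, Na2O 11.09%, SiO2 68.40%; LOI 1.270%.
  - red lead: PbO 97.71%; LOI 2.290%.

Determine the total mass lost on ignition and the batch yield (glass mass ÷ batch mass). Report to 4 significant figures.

LOI loss = 7.153 pbw; glass = 383.7 pbw; yield = 98.17%

The intermediate values are displayed (rounded to 4 significant digits) within the worked lines — every computation holds full precision in all steps; exactly one rounding goes into every reported number — derived quantities are recomputed in exact precision (LOI, six oxide percentages, net glass mass, totals, yield) from the weighed amounts per 383.7 pbw of glass precisely as stated by question or answer.
Loss on ignition, line by line:
  rutile: 28.61 × 0.01020 = 0.2918 pbw
  witherite: 18.96 × 0.2238 = 4.243 pbw
  tabular alumina: 43.16 × 0.004000 = 0.1726 pbw
  glass-grade sand: 184.8 × 0.002000 = 0.3696 pbw
  albite: 55.29 × 0.01270 = 0.7022 pbw
  red lead: 59.99 × 0.02290 = 1.374 pbw
Total LOI = 7.153 pbw
Glass = batch − LOI = 390.8 − 7.153 = 383.7 pbw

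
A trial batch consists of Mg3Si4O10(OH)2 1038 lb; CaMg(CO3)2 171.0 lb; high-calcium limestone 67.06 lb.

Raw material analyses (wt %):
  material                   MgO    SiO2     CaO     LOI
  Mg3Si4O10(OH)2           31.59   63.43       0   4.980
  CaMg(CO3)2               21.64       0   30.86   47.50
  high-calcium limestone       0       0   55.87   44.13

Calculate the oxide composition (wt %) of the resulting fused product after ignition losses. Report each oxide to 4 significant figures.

All arithmetic maintains exact precision through every step — intermediates are printed (rounded to four significant digits) between the steps — each reported figure takes exactly one rounding — derived quantities are re-derived from the weighed amounts at 1114 lb of glass in full precision (the totals, yield, ignition loss, the three compositions, glass mass) as given in the problem or answer text.
Oxide masses out of the charge:
  MgO: 1038·0.3159 + 171.0·0.2164 = 364.9 lb
  SiO2: 1038·0.6343 = 658.4 lb
  CaO: 171.0·0.3086 + 67.06·0.5587 = 90.24 lb
LOI: 1038·0.04980 + 171.0·0.4750 + 67.06·0.4413 = 162.5 lb
Resulting glass, batch − LOI: 1276 − 162.5 = 1114 lb (the oxide masses sum to this)
percent by weight: oxide/glass ×100

Glass mass = 1114 lb (batch 1276 − LOI 162.5).
Composition: MgO 32.77%, SiO2 59.13%, CaO 8.104%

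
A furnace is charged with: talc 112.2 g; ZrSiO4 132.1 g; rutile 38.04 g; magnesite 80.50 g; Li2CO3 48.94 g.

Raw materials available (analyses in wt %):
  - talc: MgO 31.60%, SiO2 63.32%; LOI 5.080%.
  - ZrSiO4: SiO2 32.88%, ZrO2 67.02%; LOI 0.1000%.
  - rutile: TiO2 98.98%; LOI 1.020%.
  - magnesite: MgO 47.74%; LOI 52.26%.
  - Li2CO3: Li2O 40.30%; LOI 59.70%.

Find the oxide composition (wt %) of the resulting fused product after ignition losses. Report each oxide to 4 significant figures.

Glass mass = 334.3 g (batch 411.8 − LOI 77.51).
Composition: Li2O 5.900%, MgO 22.10%, TiO2 11.26%, SiO2 34.25%, ZrO2 26.49%

Values along the way are shown, rounded to 4 significant figures, between the steps — all arithmetic keeps full precision at all times. Exactly one rounding is applied to each reported number. All derived quantities (the yield, net glass mass, the totals, five oxide percentages, ignition loss) are carried in exact precision from the batch weights on 334.3 g of glass, as quoted within the problem or answer text.
Oxide-by-oxide delivered mass:
  Li2O: 48.94·0.4030 = 19.72 g
  MgO: 112.2·0.3160 + 80.50·0.4774 = 73.89 g
  TiO2: 38.04·0.9898 = 37.65 g
  SiO2: 112.2·0.6332 + 132.1·0.3288 = 114.5 g
  ZrO2: 132.1·0.6702 = 88.53 g
LOI: 112.2·0.05080 + 132.1·0.001000 + 38.04·0.01020 + 80.50·0.5226 + 48.94·0.5970 = 77.51 g
Glass = total batch minus LOI = 411.8 − 77.51 = 334.3 g (= the summed oxide contributions)
percent by weight: oxide/glass ×100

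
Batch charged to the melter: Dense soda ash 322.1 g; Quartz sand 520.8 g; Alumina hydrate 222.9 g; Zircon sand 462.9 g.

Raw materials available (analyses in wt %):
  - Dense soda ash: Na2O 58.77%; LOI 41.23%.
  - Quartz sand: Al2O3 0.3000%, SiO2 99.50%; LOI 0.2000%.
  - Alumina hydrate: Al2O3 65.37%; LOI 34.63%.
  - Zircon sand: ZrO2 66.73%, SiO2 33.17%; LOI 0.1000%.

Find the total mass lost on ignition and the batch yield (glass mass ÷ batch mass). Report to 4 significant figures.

LOI loss = 211.5 g; glass = 1317 g; yield = 86.16%

Every computation maintains exact precision from first step to last; the intermediate values appear, rounded to 4 significant digits, on the page. Every reported value takes a single rounding. All derived quantities, including the yield, glass mass, the totals, four oxide percentages, LOI, are carried from the batch weights per 1317 g of glass in full float precision as written in question or answer.
Loss on ignition, line by line:
  Dense soda ash: 322.1 × 0.4123 = 132.8 g
  Quartz sand: 520.8 × 0.002000 = 1.042 g
  Alumina hydrate: 222.9 × 0.3463 = 77.19 g
  Zircon sand: 462.9 × 0.001000 = 0.4629 g
Total LOI = 211.5 g
Glass = batch − LOI = 1529 − 211.5 = 1317 g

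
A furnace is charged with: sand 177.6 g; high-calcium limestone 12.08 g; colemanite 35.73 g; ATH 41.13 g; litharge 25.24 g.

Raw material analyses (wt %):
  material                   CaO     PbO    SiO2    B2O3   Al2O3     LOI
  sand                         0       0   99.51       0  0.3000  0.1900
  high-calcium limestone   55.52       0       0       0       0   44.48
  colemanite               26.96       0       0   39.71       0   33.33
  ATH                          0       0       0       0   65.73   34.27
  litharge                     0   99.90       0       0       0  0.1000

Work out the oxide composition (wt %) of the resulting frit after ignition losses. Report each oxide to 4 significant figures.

The working math keeps exact precision through every step — values along the way are displayed rounded off to 4 significant figures when written out — a single rounding produces each reported value — the derived quantities (the five compositions, ignition loss, totals, yield, net glass mass) are re-derived from the batch weights for 260.0 g of glass at full precision, as set out in either problem or answer.
Mass of each oxide from the mix:
  CaO: 12.08·0.5552 + 35.73·0.2696 = 16.34 g
  PbO: 25.24·0.9990 = 25.21 g
  SiO2: 177.6·0.9951 = 176.7 g
  B2O3: 35.73·0.3971 = 14.19 g
  Al2O3: 177.6·0.003000 + 41.13·0.6573 = 27.57 g
LOI: 177.6·0.001900 + 12.08·0.4448 + 35.73·0.3333 + 41.13·0.3427 + 25.24·0.001000 = 31.74 g
Resulting glass, batch − LOI: 291.8 − 31.74 = 260.0 g (the oxide masses sum to this)
wt % = 100 × oxide mass / glass mass

Glass mass = 260.0 g (batch 291.8 − LOI 31.74).
Composition: CaO 6.284%, PbO 9.696%, SiO2 67.96%, B2O3 5.456%, Al2O3 10.60%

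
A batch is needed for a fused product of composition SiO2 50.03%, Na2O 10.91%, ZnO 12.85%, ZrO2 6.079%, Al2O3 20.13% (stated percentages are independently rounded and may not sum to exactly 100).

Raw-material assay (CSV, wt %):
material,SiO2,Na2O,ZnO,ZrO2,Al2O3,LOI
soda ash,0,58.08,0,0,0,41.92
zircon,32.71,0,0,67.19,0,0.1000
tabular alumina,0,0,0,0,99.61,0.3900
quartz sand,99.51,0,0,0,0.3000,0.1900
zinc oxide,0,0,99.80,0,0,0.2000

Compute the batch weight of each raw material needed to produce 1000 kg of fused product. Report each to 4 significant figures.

Batch per 1000 kg fused product:
  soda ash: 187.8 kg
  zircon: 90.47 kg
  tabular alumina: 200.7 kg
  quartz sand: 473.0 kg
  zinc oxide: 128.8 kg
Total batch = 1081 kg; LOI loss = 80.76 kg; yield = 92.53%

All arithmetic carries exact precision through the solve — mid-chain values are shown, rounded to four significant figures, within the worked lines; each reported value takes a single rounding; all derived quantities (yield, glass mass, five oxide percentages, ignition loss, totals) are carried from the weighed amounts at 1000 kg of glass in full float precision precisely as stated by problem or answer.
Oxide mass targets, per 1000 kg fused product:
  SiO2: 50.03% × 1000 = 500.3 kg
  Na2O: 10.91% × 1000 = 109.1 kg
  ZnO: 12.85% × 1000 = 128.5 kg
  ZrO2: 6.079% × 1000 = 60.79 kg
  Al2O3: 20.13% × 1000 = 201.3 kg
Checking each oxide sum with the batch weights as given, relative to the basis at hand (sum by sum, the targets are met net of answer rounding effects):
  SiO2: 90.47·0.3271 + 473.0·0.9951 = 500.3 kg (target 500.3 kg)
  Na2O: 187.8·0.5808 = 109.1 kg (target 109.1 kg)
  ZnO: 128.8·0.9980 = 128.5 kg (target 128.5 kg)
  ZrO2: 90.47·0.6719 = 60.79 kg (target 60.79 kg)
  Al2O3: 200.7·0.9961 + 473.0·0.003000 = 201.3 kg (target 201.3 kg)
Consistency of the glass mass: whole batch net of LOI = 1000 kg (summing oxide targets gives 1000 kg; versus the stated basis of 1000 kg — differing by rounding only).
Summing the batch: Σ batch = 1081 kg; LOI loss = Σ batch·LOI = 80.76 kg; yield: glass divided by total = 92.53%.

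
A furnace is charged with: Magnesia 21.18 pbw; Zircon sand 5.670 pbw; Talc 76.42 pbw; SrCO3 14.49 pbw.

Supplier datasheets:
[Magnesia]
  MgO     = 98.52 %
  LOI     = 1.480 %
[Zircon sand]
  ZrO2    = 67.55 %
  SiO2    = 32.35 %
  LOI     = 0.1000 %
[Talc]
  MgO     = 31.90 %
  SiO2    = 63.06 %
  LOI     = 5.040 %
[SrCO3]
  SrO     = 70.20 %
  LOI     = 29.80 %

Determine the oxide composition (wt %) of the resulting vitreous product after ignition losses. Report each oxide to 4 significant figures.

Glass mass = 109.3 pbw (batch 117.8 − LOI 8.489).
Composition: MgO 41.41%, ZrO2 3.505%, SrO 9.309%, SiO2 45.78%

All internal work keeps exact precision from start to finish; values along the way are shown rounded to 4 significant figures in the working. Each reported result takes just one rounding — derived quantities, including LOI, four oxide percentages, glass mass, the yield, the totals, are recomputed starting from the weights at 109.3 pbw of glass at full float precision precisely as stated by problem or answer.
Delivered oxide masses:
  MgO: 21.18·0.9852 + 76.42·0.3190 = 45.24 pbw
  ZrO2: 5.670·0.6755 = 3.830 pbw
  SrO: 14.49·0.7020 = 10.17 pbw
  SiO2: 5.670·0.3235 + 76.42·0.6306 = 50.02 pbw
LOI: 21.18·0.01480 + 5.670·0.001000 + 76.42·0.05040 + 14.49·0.2980 = 8.489 pbw
Glass = total batch minus LOI = 117.8 − 8.489 = 109.3 pbw (= Σ oxide masses)
wt % = oxide mass / glass mass × 100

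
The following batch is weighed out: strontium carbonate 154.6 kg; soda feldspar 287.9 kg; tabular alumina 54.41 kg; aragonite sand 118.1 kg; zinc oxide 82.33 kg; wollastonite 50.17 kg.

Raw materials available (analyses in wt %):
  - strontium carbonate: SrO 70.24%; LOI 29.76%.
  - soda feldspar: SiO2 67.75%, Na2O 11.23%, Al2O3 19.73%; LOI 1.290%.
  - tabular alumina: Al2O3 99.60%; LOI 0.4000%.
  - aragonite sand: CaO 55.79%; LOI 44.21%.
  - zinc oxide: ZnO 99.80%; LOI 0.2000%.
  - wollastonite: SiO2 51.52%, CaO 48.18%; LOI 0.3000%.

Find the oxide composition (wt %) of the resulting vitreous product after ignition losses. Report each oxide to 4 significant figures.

All internal work carries full float precision through every step; mid-chain values are printed with 4-significant-figure rounding in the printout — exactly one rounding is applied to every reported figure. The derived quantities are recomputed starting from the weights on 645.0 kg of glass in full precision (LOI, the six compositions, glass mass, the yield, totals), as given in question or answer.
What the batch supplies per oxide:
  SiO2: 287.9·0.6775 + 50.17·0.5152 = 220.9 kg
  CaO: 118.1·0.5579 + 50.17·0.4818 = 90.06 kg
  Na2O: 287.9·0.1123 = 32.33 kg
  SrO: 154.6·0.7024 = 108.6 kg
  ZnO: 82.33·0.9980 = 82.17 kg
  Al2O3: 287.9·0.1973 + 54.41·0.9960 = 111.0 kg
LOI: 154.6·0.2976 + 287.9·0.01290 + 54.41·0.004000 + 118.1·0.4421 + 82.33·0.002000 + 50.17·0.003000 = 102.5 kg
batch − LOI leaves glass = 747.5 − 102.5 = 645.0 kg (equal to the oxide-mass sum)
each oxide over glass, ×100, is wt %

Glass mass = 645.0 kg (batch 747.5 − LOI 102.5).
Composition: SiO2 34.25%, CaO 13.96%, Na2O 5.012%, SrO 16.83%, ZnO 12.74%, Al2O3 17.21%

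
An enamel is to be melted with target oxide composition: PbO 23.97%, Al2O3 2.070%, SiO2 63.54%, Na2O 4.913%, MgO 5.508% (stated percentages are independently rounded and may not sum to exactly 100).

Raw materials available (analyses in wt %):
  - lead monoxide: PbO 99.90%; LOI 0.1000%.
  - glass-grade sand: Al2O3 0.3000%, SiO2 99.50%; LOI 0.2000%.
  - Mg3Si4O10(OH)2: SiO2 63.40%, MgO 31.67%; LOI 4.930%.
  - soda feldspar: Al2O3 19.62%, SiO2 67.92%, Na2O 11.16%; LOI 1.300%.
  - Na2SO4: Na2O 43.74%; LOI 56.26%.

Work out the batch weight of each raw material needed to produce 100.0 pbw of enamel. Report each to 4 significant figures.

Batch per 100.0 pbw enamel:
  lead monoxide: 23.99 pbw
  glass-grade sand: 46.06 pbw
  Mg3Si4O10(OH)2: 17.39 pbw
  soda feldspar: 9.846 pbw
  Na2SO4: 8.720 pbw
Total batch = 106.0 pbw; LOI loss = 6.007 pbw; yield = 94.33%

All arithmetic runs at exact precision from first step to last. The intermediate values appear (rounded to 4 significant digits) in the working; each reported result takes exactly one rounding; the derived quantities (LOI, net glass mass, the yield, the five compositions, the totals) are computed from the weighed amounts per 100.0 pbw of glass at full float precision precisely as stated by the problem or answer text.
The oxide mass targets at 100.0 pbw enamel:
  PbO: 23.97% × 100.0 = 23.97 pbw
  Al2O3: 2.070% × 100.0 = 2.070 pbw
  SiO2: 63.54% × 100.0 = 63.54 pbw
  Na2O: 4.913% × 100.0 = 4.913 pbw
  MgO: 5.508% × 100.0 = 5.508 pbw
Checking each oxide sum per the reported batch figures, relative to the basis at hand (each sum matches its target mass net of answer rounding effects):
  PbO: 23.99·0.9990 = 23.97 pbw (target 23.97 pbw)
  Al2O3: 46.06·0.003000 + 9.846·0.1962 = 2.070 pbw (target 2.070 pbw)
  SiO2: 46.06·0.9950 + 17.39·0.6340 + 9.846·0.6792 = 63.54 pbw (target 63.54 pbw)
  Na2O: 9.846·0.1116 + 8.720·0.4374 = 4.913 pbw (target 4.913 pbw)
  MgO: 17.39·0.3167 = 5.507 pbw (target 5.508 pbw)
Mass balance on the glass: total batch − LOI = 100.0 pbw (summing oxide targets gives 100.0 pbw; against the stated basis, 100.0 pbw — deltas are rounding alone).
Batch grand total — Σ batch = 106.0 pbw; LOI removed, Σ of batch·LOI: 6.007 pbw; the yield ratio, glass ÷ batch: 94.33%.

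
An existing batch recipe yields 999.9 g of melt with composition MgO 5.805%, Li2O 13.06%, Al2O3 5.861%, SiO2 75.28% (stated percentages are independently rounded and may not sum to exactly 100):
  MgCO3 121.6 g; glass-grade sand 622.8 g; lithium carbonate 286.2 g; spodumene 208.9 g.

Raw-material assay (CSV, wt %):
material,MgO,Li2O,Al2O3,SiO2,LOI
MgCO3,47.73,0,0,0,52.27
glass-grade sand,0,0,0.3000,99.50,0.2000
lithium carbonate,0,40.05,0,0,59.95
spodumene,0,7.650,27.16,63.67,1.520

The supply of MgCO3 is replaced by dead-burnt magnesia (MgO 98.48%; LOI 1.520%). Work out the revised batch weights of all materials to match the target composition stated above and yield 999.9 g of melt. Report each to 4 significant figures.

In-progress results appear (rounded to four significant digits) between the steps — the working math holds full float precision through the solve; every reported number receives exactly one rounding — derived quantities, which include the four compositions, the yield, net glass mass, totals, LOI, are rebuilt in exact precision, exactly as printed in the problem or the answer, using the weight values per 999.9 g of glass.
Oxide mass targets, per 999.9 g melt:
  MgO: 5.805% × 999.9 = 58.04 g
  Li2O: 13.06% × 999.9 = 130.6 g
  Al2O3: 5.861% × 999.9 = 58.60 g
  SiO2: 75.28% × 999.9 = 752.7 g
Verifying the oxide balance using the reported weights, at the basis given (summed amounts equal target values given rounding of the digits):
  MgO: 58.94·0.9848 = 58.04 g (target 58.04 g)
  Li2O: 286.2·0.4005 + 208.9·0.07650 = 130.6 g (target 130.6 g)
  Al2O3: 622.8·0.003000 + 208.9·0.2716 = 58.61 g (target 58.60 g)
  SiO2: 622.8·0.9950 + 208.9·0.6367 = 752.7 g (target 752.7 g)
Glass-mass sanity pass: batch Σ − ignition loss = 999.9 g (summing oxide targets gives 1000 g; the stated basis being 999.9 g — rounding explains the deltas).
Batch grand total — Σ batch = 1177 g; LOI loss = Σ batch·LOI = 176.9 g; the yield ratio, glass ÷ batch: 84.97%.

Revised batch per 999.9 g melt:
  dead-burnt magnesia: 58.94 g
  glass-grade sand: 622.8 g
  lithium carbonate: 286.2 g
  spodumene: 208.9 g
Total batch = 1177 g; LOI loss = 176.9 g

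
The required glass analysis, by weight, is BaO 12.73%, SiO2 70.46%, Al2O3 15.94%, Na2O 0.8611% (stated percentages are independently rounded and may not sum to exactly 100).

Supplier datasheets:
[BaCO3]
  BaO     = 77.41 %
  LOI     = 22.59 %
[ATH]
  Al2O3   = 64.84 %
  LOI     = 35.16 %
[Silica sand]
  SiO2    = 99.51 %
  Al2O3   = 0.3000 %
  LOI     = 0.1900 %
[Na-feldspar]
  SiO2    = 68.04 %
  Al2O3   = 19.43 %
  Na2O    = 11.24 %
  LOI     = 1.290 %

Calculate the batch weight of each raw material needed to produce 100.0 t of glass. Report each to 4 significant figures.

The whole derivation keeps full precision at all times; intermediates appear, rounded to four significant figures, alongside each step. Every reported value is rounded exactly once — all derived quantities, which include ignition loss, glass mass, yield, the four compositions, totals, are recomputed at full precision, as written in the problem or the answer, from the batch weights per 100.0 t of glass.
Per-oxide target masses for 100.0 t glass:
  BaO: 12.73% × 100.0 = 12.73 t
  SiO2: 70.46% × 100.0 = 70.46 t
  Al2O3: 15.94% × 100.0 = 15.94 t
  Na2O: 0.8611% × 100.0 = 0.8611 t
Mass-balance tally per oxide applying the batch weights above, versus the basis set out (summed amounts equal target values inside rounding margins):
  BaO: 16.44·0.7741 = 12.73 t (target 12.73 t)
  SiO2: 65.57·0.9951 + 7.661·0.6804 = 70.46 t (target 70.46 t)
  Al2O3: 21.98·0.6484 + 65.57·0.003000 + 7.661·0.1943 = 15.94 t (target 15.94 t)
  Na2O: 7.661·0.1124 = 0.8611 t (target 0.8611 t)
Glass-mass closure: batch Σ − ignition loss = 99.99 t (oxide target masses add up to 99.99 t; versus the stated basis of 100.0 t — deltas are rounding alone).
Batch total: Σ batch = 111.7 t; LOI removed, Σ of batch·LOI: 11.67 t; the yield ratio, glass ÷ batch: 89.55%.

Batch per 100.0 t glass:
  BaCO3: 16.44 t
  ATH: 21.98 t
  Silica sand: 65.57 t
  Na-feldspar: 7.661 t
Total batch = 111.7 t; LOI loss = 11.67 t; yield = 89.55%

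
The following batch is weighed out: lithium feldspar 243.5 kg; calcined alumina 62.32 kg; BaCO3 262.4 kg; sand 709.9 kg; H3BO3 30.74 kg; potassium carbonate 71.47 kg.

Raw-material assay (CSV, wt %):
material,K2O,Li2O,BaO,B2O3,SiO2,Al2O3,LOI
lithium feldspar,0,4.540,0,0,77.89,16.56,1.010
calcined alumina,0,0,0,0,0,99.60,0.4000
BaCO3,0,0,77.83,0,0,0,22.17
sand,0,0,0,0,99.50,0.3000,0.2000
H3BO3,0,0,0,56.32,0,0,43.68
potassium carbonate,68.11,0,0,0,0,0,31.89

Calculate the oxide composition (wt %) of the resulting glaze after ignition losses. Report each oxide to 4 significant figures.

In-progress results appear rounded off to 4 significant figures when written out — each numeric step maintains full float precision from first step to last — every reported value carries a single rounding. All derived quantities, which include the six compositions, yield, glass mass, totals, LOI, are rebuilt at exact precision, precisely as stated by the problem or answer text, from the weighed amounts at 1282 kg of glass.
What the batch supplies per oxide:
  K2O: 71.47·0.6811 = 48.68 kg
  Li2O: 243.5·0.04540 = 11.05 kg
  BaO: 262.4·0.7783 = 204.2 kg
  B2O3: 30.74·0.5632 = 17.31 kg
  SiO2: 243.5·0.7789 + 709.9·0.9950 = 896.0 kg
  Al2O3: 243.5·0.1656 + 62.32·0.9960 + 709.9·0.003000 = 104.5 kg
LOI: 243.5·0.01010 + 62.32·0.004000 + 262.4·0.2217 + 709.9·0.002000 + 30.74·0.4368 + 71.47·0.3189 = 98.52 kg
Resulting glass, batch − LOI: 1380 − 98.52 = 1282 kg (= the summed oxide contributions)
percent share: oxide ÷ glass, ×100

Glass mass = 1282 kg (batch 1380 − LOI 98.52).
Composition: K2O 3.798%, Li2O 0.8624%, BaO 15.93%, B2O3 1.351%, SiO2 69.90%, Al2O3 8.154%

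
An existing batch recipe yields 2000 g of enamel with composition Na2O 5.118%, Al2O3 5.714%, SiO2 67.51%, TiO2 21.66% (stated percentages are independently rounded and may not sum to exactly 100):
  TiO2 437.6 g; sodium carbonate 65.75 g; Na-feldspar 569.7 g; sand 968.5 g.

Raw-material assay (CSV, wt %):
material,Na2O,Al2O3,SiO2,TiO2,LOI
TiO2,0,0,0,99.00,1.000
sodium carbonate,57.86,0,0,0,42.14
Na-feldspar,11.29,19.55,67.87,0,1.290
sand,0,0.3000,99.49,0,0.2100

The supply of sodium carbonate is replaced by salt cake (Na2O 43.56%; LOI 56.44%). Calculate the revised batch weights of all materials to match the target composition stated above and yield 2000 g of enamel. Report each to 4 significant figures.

The whole derivation holds exact precision at all times; values along the way are rounded off to 4 significant figures when displayed; a single rounding completes each reported result; derived quantities, which include totals, the four compositions, the yield, ignition loss, net glass mass, are rebuilt at full float precision, exactly as printed in the question or the answer, from the weighed amounts for 2000 g of glass.
The oxide mass targets at 2000 g enamel:
  Na2O: 5.118% × 2000 = 102.4 g
  Al2O3: 5.714% × 2000 = 114.3 g
  SiO2: 67.51% × 2000 = 1350 g
  TiO2: 21.66% × 2000 = 433.2 g
Balance tally, oxide-wise, using the reported weights, on the stated basis (each sum matches its target mass net of answer rounding effects):
  Na2O: 87.33·0.4356 + 569.7·0.1129 = 102.4 g (target 102.4 g)
  Al2O3: 569.7·0.1955 + 968.5·0.003000 = 114.3 g (target 114.3 g)
  SiO2: 569.7·0.6787 + 968.5·0.9949 = 1350 g (target 1350 g)
  TiO2: 437.6·0.9900 = 433.2 g (target 433.2 g)
Glass-mass closure: net batch after ignition = 2000 g (the targets, summed, come to 2000 g; the stated basis being 2000 g — any gap is answer rounding).
Total batch = Σ batch = 2063 g; LOI removed, Σ of batch·LOI: 63.05 g; glass ÷ batch gives a yield of 96.94%.

Revised batch per 2000 g enamel:
  TiO2: 437.6 g
  salt cake: 87.33 g
  Na-feldspar: 569.7 g
  sand: 968.5 g
Total batch = 2063 g; LOI loss = 63.05 g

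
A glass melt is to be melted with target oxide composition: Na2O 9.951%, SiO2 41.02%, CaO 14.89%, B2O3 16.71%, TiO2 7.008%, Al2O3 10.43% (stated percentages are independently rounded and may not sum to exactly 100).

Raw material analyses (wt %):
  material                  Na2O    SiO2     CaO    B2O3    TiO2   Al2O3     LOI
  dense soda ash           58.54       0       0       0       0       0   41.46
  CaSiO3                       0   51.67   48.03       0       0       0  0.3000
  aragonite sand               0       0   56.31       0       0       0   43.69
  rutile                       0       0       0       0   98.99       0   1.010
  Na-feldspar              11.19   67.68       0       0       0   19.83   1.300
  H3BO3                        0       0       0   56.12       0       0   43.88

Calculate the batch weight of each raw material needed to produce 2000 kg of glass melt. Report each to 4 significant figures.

Batch per 2000 kg glass melt:
  dense soda ash: 138.9 kg
  CaSiO3: 209.9 kg
  aragonite sand: 349.8 kg
  rutile: 141.6 kg
  Na-feldspar: 1052 kg
  H3BO3: 595.5 kg
Total batch = 2488 kg; LOI loss = 487.5 kg; yield = 80.41%

Values along the way are shown, rounded to four significant digits, in the working — the working math holds exact precision throughout. A single rounding finalizes each reported number. Derived quantities are recomputed at full float precision (the totals, six oxide percentages, LOI, glass mass, the yield) from the batch weights on 2000 kg of glass, as written in the problem or answer text.
Target oxide masses per 2000 kg glass melt:
  Na2O: 9.951% × 2000 = 199.0 kg
  SiO2: 41.02% × 2000 = 820.4 kg
  CaO: 14.89% × 2000 = 297.8 kg
  B2O3: 16.71% × 2000 = 334.2 kg
  TiO2: 7.008% × 2000 = 140.2 kg
  Al2O3: 10.43% × 2000 = 208.6 kg
Oxide-by-oxide audit from the weights as reported, versus the basis set out (sum by sum, the targets are met net of answer rounding effects):
  Na2O: 138.9·0.5854 + 1052·0.1119 = 199.0 kg (target 199.0 kg)
  SiO2: 209.9·0.5167 + 1052·0.6768 = 820.4 kg (target 820.4 kg)
  CaO: 209.9·0.4803 + 349.8·0.5631 = 297.8 kg (target 297.8 kg)
  B2O3: 595.5·0.5612 = 334.2 kg (target 334.2 kg)
  TiO2: 141.6·0.9899 = 140.2 kg (target 140.2 kg)
  Al2O3: 1052·0.1983 = 208.6 kg (target 208.6 kg)
Consistency of the glass mass: total charge less LOI = 2000 kg (per-oxide target masses sum to 2000 kg; stated basis 2000 kg — a pure rounding effect).
Summing the batch: Σ batch = 2488 kg; loss to ignition Σ batch·LOI = 487.5 kg; yield: glass divided by total = 80.41%.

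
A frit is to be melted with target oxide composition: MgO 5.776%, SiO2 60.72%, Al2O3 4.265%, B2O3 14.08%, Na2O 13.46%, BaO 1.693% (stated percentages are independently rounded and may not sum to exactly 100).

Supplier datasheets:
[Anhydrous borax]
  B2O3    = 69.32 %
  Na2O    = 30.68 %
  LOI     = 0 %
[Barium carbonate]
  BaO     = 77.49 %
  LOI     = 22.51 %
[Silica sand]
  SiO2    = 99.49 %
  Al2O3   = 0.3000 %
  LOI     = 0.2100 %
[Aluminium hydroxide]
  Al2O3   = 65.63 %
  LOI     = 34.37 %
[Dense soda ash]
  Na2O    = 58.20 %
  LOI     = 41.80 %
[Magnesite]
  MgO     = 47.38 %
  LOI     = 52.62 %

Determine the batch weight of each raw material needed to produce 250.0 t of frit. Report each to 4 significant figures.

Batch per 250.0 t frit:
  Anhydrous borax: 50.78 t
  Barium carbonate: 5.462 t
  Silica sand: 152.6 t
  Aluminium hydroxide: 15.55 t
  Dense soda ash: 31.05 t
  Magnesite: 30.48 t
Total batch = 285.9 t; LOI loss = 35.91 t; yield = 87.44%

The whole derivation keeps exact precision in every operation; working values are printed rounded to 4 significant digits as written — a single rounding yields every reported figure; the derived quantities, which include the totals, ignition loss, yield, glass mass, six oxide percentages, are computed at full float precision, exactly as printed in the problem or the answer, from the batch weights for 250.0 t of glass.
Target masses of each oxide per 250.0 t frit:
  MgO: 5.776% × 250.0 = 14.44 t
  SiO2: 60.72% × 250.0 = 151.8 t
  Al2O3: 4.265% × 250.0 = 10.66 t
  B2O3: 14.08% × 250.0 = 35.20 t
  Na2O: 13.46% × 250.0 = 33.65 t
  BaO: 1.693% × 250.0 = 4.232 t
Checking each oxide sum with the batch weights as given, at the basis given (every target is met by its sum inside rounding margins):
  MgO: 30.48·0.4738 = 14.44 t (target 14.44 t)
  SiO2: 152.6·0.9949 = 151.8 t (target 151.8 t)
  Al2O3: 152.6·0.003000 + 15.55·0.6563 = 10.66 t (target 10.66 t)
  B2O3: 50.78·0.6932 = 35.20 t (target 35.20 t)
  Na2O: 50.78·0.3068 + 31.05·0.5820 = 33.65 t (target 33.65 t)
  BaO: 5.462·0.7749 = 4.233 t (target 4.232 t)
Mass balance on the glass: batch Σ − ignition loss = 250.0 t (summing oxide targets gives 250.0 t; against the stated basis, 250.0 t — rounding explains the deltas).
Batch grand total — Σ batch = 285.9 t; LOI loss = Σ batch·LOI = 35.91 t; as yield: glass ÷ batch → 87.44%.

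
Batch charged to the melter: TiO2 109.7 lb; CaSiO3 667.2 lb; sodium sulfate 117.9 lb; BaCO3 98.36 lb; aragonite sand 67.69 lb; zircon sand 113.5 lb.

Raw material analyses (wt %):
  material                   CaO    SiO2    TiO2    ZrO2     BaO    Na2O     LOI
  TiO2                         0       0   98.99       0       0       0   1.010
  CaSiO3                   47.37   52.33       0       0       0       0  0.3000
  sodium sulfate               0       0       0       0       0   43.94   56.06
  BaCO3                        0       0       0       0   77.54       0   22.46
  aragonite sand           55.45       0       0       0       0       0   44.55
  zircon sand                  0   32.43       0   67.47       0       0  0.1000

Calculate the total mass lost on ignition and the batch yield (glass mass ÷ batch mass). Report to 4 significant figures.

The intermediate values are displayed, rounded to 4 significant figures, between the steps. Full float precision is carried through every step. Exactly one rounding goes into each reported value; all derived quantities are rebuilt using the weight values at 1053 lb of glass in full float precision (totals, glass mass, six oxide percentages, LOI, the yield), precisely as stated by question or answer.
Material-by-material LOI:
  TiO2: 109.7 × 0.01010 = 1.108 lb
  CaSiO3: 667.2 × 0.003000 = 2.002 lb
  sodium sulfate: 117.9 × 0.5606 = 66.09 lb
  BaCO3: 98.36 × 0.2246 = 22.09 lb
  aragonite sand: 67.69 × 0.4455 = 30.16 lb
  zircon sand: 113.5 × 0.001000 = 0.1135 lb
Total LOI = 121.6 lb
Glass = batch − LOI = 1174 − 121.6 = 1053 lb

LOI loss = 121.6 lb; glass = 1053 lb; yield = 89.65%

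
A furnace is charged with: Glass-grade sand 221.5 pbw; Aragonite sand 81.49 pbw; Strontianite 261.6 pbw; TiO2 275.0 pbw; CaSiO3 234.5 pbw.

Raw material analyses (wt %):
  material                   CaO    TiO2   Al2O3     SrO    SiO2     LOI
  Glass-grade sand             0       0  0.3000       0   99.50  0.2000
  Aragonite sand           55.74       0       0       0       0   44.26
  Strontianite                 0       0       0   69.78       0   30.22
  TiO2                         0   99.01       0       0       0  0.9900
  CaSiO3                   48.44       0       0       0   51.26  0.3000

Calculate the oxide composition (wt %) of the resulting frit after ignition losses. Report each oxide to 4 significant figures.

Glass mass = 955.1 pbw (batch 1074 − LOI 119.0).
Composition: CaO 16.65%, TiO2 28.51%, Al2O3 0.06957%, SrO 19.11%, SiO2 35.66%

The working math keeps full precision at all times; working values appear, rounded to four significant digits, as written — every reported number sees exactly one rounding — the derived quantities (yield, totals, glass mass, ignition loss, five oxide percentages) are re-derived in full float precision starting from the weights on 955.1 pbw of glass, as given in the question or the answer.
Mass of each oxide from the mix:
  CaO: 81.49·0.5574 + 234.5·0.4844 = 159.0 pbw
  TiO2: 275.0·0.9901 = 272.3 pbw
  Al2O3: 221.5·0.003000 = 0.6645 pbw
  SrO: 261.6·0.6978 = 182.5 pbw
  SiO2: 221.5·0.9950 + 234.5·0.5126 = 340.6 pbw
LOI: 221.5·0.002000 + 81.49·0.4426 + 261.6·0.3022 + 275.0·0.009900 + 234.5·0.003000 = 119.0 pbw
batch − LOI leaves glass = 1074 − 119.0 = 955.1 pbw (= Σ oxide masses)
wt % = 100 × oxide mass / glass mass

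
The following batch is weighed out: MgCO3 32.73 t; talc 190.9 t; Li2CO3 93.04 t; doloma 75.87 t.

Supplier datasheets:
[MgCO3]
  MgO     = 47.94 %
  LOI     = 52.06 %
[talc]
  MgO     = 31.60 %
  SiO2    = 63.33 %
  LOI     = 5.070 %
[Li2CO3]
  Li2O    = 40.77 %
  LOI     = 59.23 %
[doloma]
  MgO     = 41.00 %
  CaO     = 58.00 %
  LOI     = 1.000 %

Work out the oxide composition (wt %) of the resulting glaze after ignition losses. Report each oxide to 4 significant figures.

Glass mass = 310.0 t (batch 392.5 − LOI 82.58).
Composition: MgO 34.56%, SiO2 39.00%, Li2O 12.24%, CaO 14.20%

Intermediates are printed rounded off to 4 significant figures when written out — the whole derivation maintains exact precision from first step to last. Each reported figure is rounded once only — the derived quantities (the yield, the totals, four oxide percentages, glass mass, ignition loss) are rebuilt using the weight values on 310.0 t of glass in full float precision, as set out in problem or answer.
Delivered oxide masses:
  MgO: 32.73·0.4794 + 190.9·0.3160 + 75.87·0.4100 = 107.1 t
  SiO2: 190.9·0.6333 = 120.9 t
  Li2O: 93.04·0.4077 = 37.93 t
  CaO: 75.87·0.5800 = 44.00 t
LOI: 32.73·0.5206 + 190.9·0.05070 + 93.04·0.5923 + 75.87·0.01000 = 82.58 t
Glass mass = batch − LOI = 392.5 − 82.58 = 310.0 t (the oxide masses sum to this)
percent by weight: oxide/glass ×100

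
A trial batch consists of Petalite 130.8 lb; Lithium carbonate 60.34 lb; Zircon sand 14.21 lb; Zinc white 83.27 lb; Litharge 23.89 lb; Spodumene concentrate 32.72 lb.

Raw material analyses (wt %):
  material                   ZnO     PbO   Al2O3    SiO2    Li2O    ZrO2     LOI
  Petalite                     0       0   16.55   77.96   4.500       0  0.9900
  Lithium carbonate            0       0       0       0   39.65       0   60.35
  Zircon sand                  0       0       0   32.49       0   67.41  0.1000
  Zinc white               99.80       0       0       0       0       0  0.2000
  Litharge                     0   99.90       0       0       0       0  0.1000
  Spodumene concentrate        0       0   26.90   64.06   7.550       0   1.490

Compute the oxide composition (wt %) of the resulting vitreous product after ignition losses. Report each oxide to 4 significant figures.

Glass mass = 306.8 lb (batch 345.2 − LOI 38.40).
Composition: ZnO 27.08%, PbO 7.778%, Al2O3 9.924%, SiO2 41.57%, Li2O 10.52%, ZrO2 3.122%

Mid-chain values are shown, rounded to four significant figures, within the worked lines — every computation carries exact precision at each step; every reported number takes just one rounding — the derived quantities, including the six compositions, ignition loss, the yield, net glass mass, the totals, are computed from the weighed amounts per 306.8 lb of glass at full float precision, as quoted within the problem or answer text.
Delivered oxide masses:
  ZnO: 83.27·0.9980 = 83.10 lb
  PbO: 23.89·0.9990 = 23.87 lb
  Al2O3: 130.8·0.1655 + 32.72·0.2690 = 30.45 lb
  SiO2: 130.8·0.7796 + 14.21·0.3249 + 32.72·0.6406 = 127.5 lb
  Li2O: 130.8·0.04500 + 60.34·0.3965 + 32.72·0.07550 = 32.28 lb
  ZrO2: 14.21·0.6741 = 9.579 lb
LOI: 130.8·0.009900 + 60.34·0.6035 + 14.21·0.001000 + 83.27·0.002000 + 23.89·0.001000 + 32.72·0.01490 = 38.40 lb
Net of LOI, the glass mass = 345.2 − 38.40 = 306.8 lb (= the summed oxide contributions)
wt %: oxide over glass, times 100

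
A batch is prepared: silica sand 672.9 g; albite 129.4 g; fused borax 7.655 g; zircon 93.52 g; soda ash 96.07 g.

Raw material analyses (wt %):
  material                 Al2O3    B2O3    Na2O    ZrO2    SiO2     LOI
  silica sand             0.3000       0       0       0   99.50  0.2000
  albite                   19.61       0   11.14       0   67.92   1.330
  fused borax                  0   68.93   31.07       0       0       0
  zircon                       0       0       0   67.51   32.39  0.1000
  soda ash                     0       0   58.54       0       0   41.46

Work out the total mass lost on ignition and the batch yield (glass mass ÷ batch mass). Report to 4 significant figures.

Exact precision is maintained from first step to last — values along the way are printed, rounded to 4 significant figures, alongside each step — exactly one rounding is applied to every reported figure — all derived quantities (the totals, ignition loss, glass mass, the yield, the five compositions) are computed at full float precision from the weighed amounts for 956.6 g of glass exactly as shown in the problem or answer text.
Material-by-material LOI:
  silica sand: 672.9 × 0.002000 = 1.346 g
  albite: 129.4 × 0.01330 = 1.721 g
  fused borax: 7.655 × 0 = 0 g
  zircon: 93.52 × 0.001000 = 0.09352 g
  soda ash: 96.07 × 0.4146 = 39.83 g
Total LOI = 42.99 g
Glass = batch − LOI = 999.5 − 42.99 = 956.6 g

LOI loss = 42.99 g; glass = 956.6 g; yield = 95.70%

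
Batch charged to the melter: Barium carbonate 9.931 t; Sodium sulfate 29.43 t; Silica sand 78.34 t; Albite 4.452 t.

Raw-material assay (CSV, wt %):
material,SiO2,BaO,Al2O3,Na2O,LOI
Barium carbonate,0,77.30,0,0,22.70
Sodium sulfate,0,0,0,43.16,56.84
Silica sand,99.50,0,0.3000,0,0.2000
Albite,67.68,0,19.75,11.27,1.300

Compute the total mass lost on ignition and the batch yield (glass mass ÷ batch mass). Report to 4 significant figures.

LOI loss = 19.20 t; glass = 103.0 t; yield = 84.28%

In-progress results appear rounded off to 4 significant figures when written out. Every computation runs at exact precision from start to finish. Every reported value sees exactly one rounding — derived quantities, including the totals, four oxide percentages, glass mass, the yield, LOI, are computed starting from the weights per 103.0 t of glass in exact precision as set out in problem or answer.
LOI of each material in turn:
  Barium carbonate: 9.931 × 0.2270 = 2.254 t
  Sodium sulfate: 29.43 × 0.5684 = 16.73 t
  Silica sand: 78.34 × 0.002000 = 0.1567 t
  Albite: 4.452 × 0.01300 = 0.05788 t
Total LOI = 19.20 t
Glass = batch − LOI = 122.2 − 19.20 = 103.0 t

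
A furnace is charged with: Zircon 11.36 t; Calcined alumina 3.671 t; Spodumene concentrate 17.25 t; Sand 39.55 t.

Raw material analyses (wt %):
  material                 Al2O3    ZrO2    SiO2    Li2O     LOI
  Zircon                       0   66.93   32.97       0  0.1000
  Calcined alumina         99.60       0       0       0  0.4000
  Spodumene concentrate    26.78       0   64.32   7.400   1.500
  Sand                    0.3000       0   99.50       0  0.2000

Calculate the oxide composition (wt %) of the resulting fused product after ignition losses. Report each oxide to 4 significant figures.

Glass mass = 71.47 t (batch 71.83 − LOI 0.3639).
Composition: Al2O3 11.75%, ZrO2 10.64%, SiO2 75.83%, Li2O 1.786%

In-progress results are displayed rounded to 4 significant digits — all internal work maintains exact precision throughout; each reported value includes exactly one rounding; the derived quantities, including totals, yield, glass mass, LOI, the four compositions, are recomputed using the weight values on 71.47 t of glass in full precision as set out in the problem or answer text.
Mass of each oxide from the mix:
  Al2O3: 3.671·0.9960 + 17.25·0.2678 + 39.55·0.003000 = 8.395 t
  ZrO2: 11.36·0.6693 = 7.603 t
  SiO2: 11.36·0.3297 + 17.25·0.6432 + 39.55·0.9950 = 54.19 t
  Li2O: 17.25·0.07400 = 1.276 t
LOI: 11.36·0.001000 + 3.671·0.004000 + 17.25·0.01500 + 39.55·0.002000 = 0.3639 t
Net of LOI, the glass mass = 71.83 − 0.3639 = 71.47 t (= Σ oxide masses)
each wt % is 100 × oxide ÷ glass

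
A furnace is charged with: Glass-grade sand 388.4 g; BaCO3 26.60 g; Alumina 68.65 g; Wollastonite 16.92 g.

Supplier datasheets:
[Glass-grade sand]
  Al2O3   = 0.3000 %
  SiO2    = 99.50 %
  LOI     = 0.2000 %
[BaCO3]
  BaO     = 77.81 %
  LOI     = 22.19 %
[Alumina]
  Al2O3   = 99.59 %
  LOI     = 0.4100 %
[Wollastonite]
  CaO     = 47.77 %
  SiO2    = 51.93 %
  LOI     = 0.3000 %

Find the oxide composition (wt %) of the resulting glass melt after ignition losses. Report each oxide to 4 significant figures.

The intermediate values are printed, rounded to 4 significant digits, in the working; the whole derivation maintains exact precision in all steps. A single rounding completes each reported value. All derived quantities (net glass mass, ignition loss, the yield, the totals, four oxide percentages) are recomputed in full precision from the batch weights per 493.6 g of glass, exactly as shown in the question or the answer.
Per-oxide mass from batch:
  CaO: 16.92·0.4777 = 8.083 g
  Al2O3: 388.4·0.003000 + 68.65·0.9959 = 69.53 g
  SiO2: 388.4·0.9950 + 16.92·0.5193 = 395.2 g
  BaO: 26.60·0.7781 = 20.70 g
LOI: 388.4·0.002000 + 26.60·0.2219 + 68.65·0.004100 + 16.92·0.003000 = 7.012 g
batch − LOI leaves glass = 500.6 − 7.012 = 493.6 g (= the summed oxide contributions)
percent share: oxide ÷ glass, ×100

Glass mass = 493.6 g (batch 500.6 − LOI 7.012).
Composition: CaO 1.638%, Al2O3 14.09%, SiO2 80.08%, BaO 4.194%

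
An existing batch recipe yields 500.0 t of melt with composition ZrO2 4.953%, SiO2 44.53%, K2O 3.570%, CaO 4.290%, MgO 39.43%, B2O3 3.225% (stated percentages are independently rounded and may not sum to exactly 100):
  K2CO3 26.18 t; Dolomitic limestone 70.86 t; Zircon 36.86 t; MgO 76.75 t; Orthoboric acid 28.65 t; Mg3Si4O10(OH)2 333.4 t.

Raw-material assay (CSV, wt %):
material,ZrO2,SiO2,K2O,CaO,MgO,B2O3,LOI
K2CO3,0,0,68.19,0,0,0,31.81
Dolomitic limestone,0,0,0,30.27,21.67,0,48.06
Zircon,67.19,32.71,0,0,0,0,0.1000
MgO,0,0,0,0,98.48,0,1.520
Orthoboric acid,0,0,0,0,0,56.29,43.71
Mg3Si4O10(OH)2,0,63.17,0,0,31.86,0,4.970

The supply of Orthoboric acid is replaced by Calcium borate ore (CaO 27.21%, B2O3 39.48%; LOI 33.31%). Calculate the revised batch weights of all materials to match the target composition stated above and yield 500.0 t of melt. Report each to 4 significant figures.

Revised batch per 500.0 t melt:
  K2CO3: 26.18 t
  Dolomitic limestone: 34.15 t
  Zircon: 36.86 t
  MgO: 84.83 t
  Calcium borate ore: 40.84 t
  Mg3Si4O10(OH)2: 333.4 t
Total batch = 556.3 t; LOI loss = 56.24 t

Full float precision is maintained in all steps — rounding to four significant figures applies to every intermediate as displayed. Each reported value carries a single rounding; derived quantities (glass mass, the yield, ignition loss, six oxide percentages, totals) are carried from the batch weights on 500.0 t of glass in full precision, precisely as stated by problem or answer.
Target masses of each oxide per 500.0 t melt:
  ZrO2: 4.953% × 500.0 = 24.76 t
  SiO2: 44.53% × 500.0 = 222.6 t
  K2O: 3.570% × 500.0 = 17.85 t
  CaO: 4.290% × 500.0 = 21.45 t
  MgO: 39.43% × 500.0 = 197.2 t
  B2O3: 3.225% × 500.0 = 16.12 t
Verifying the oxide balance from the weights as reported, on the stated basis (delivered sums recover each target once rounding is allowed for):
  ZrO2: 36.86·0.6719 = 24.77 t (target 24.76 t)
  SiO2: 36.86·0.3271 + 333.4·0.6317 = 222.7 t (target 222.6 t)
  K2O: 26.18·0.6819 = 17.85 t (target 17.85 t)
  CaO: 34.15·0.3027 + 40.84·0.2721 = 21.45 t (target 21.45 t)
  MgO: 34.15·0.2167 + 84.83·0.9848 + 333.4·0.3186 = 197.2 t (target 197.2 t)
  B2O3: 40.84·0.3948 = 16.12 t (target 16.12 t)
Mass balance on the glass: Σ batch − LOI loss = 500.0 t (per-oxide target masses sum to 500.0 t; versus the stated basis of 500.0 t — deltas are rounding alone).
Batch grand total — Σ batch = 556.3 t; ignition loss, Σ(batch × LOI) = 56.24 t; as yield: glass ÷ batch → 89.89%.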